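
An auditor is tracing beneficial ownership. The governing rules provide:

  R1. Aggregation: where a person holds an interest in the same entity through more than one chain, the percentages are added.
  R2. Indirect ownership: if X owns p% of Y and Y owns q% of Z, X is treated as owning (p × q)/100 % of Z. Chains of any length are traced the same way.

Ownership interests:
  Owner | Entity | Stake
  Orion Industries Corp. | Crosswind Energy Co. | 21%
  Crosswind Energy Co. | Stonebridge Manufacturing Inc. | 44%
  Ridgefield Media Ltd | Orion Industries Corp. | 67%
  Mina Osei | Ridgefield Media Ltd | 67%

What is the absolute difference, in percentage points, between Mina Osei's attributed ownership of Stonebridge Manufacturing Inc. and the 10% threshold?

5.852164

Chain via Ridgefield Media Ltd → Orion Industries Corp. → Crosswind Energy Co. (R2): 67% × 67% × 21% × 44% = 4.147836% of Stonebridge Manufacturing Inc.
4.147836% falls short of the 10% threshold by 5.852164 percentage points.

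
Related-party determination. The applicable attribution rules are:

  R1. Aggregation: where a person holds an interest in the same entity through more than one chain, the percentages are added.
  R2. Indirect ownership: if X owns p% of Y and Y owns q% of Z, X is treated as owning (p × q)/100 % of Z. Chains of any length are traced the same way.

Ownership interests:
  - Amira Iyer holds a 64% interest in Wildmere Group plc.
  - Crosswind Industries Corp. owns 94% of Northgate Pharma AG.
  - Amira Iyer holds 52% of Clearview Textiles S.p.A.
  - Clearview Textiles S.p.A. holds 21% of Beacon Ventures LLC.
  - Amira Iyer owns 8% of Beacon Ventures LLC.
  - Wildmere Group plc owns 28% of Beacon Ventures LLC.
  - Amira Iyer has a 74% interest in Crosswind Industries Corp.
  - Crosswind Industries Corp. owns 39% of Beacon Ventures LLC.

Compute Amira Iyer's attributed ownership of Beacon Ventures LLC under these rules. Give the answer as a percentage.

Chain via Crosswind Industries Corp. (R2): 74% × 39% = 28.86% of Beacon Ventures LLC.
Chain via Clearview Textiles S.p.A. (R2): 52% × 21% = 10.92% of Beacon Ventures LLC.
Chain via Wildmere Group plc (R2): 64% × 28% = 17.92% of Beacon Ventures LLC.
Direct interest in Beacon Ventures LLC: 8%.
Aggregating (R1): 28.86% + 10.92% + 17.92% + 8% = 65.7%.

65.7%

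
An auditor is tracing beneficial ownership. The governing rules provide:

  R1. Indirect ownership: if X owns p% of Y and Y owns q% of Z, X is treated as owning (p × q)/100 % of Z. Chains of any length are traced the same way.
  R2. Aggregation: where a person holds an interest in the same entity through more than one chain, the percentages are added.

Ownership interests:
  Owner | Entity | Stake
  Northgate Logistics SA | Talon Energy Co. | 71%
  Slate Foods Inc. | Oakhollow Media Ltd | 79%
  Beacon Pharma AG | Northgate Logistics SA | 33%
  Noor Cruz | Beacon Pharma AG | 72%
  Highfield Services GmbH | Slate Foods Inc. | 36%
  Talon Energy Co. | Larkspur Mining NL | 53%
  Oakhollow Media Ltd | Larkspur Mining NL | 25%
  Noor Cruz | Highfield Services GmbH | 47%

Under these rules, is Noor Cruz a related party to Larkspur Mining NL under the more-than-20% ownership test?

Chain via Highfield Services GmbH → Slate Foods Inc. → Oakhollow Media Ltd (R1): 47% × 36% × 79% × 25% = 3.3417% of Larkspur Mining NL.
Chain via Beacon Pharma AG → Northgate Logistics SA → Talon Energy Co. (R1): 72% × 33% × 71% × 53% = 8.940888% of Larkspur Mining NL.
Aggregating (R2): 3.3417% + 8.940888% = 12.282588%.
12.282588% does not exceed the 20% threshold, so Noor is not a related party to Larkspur Mining NL.

No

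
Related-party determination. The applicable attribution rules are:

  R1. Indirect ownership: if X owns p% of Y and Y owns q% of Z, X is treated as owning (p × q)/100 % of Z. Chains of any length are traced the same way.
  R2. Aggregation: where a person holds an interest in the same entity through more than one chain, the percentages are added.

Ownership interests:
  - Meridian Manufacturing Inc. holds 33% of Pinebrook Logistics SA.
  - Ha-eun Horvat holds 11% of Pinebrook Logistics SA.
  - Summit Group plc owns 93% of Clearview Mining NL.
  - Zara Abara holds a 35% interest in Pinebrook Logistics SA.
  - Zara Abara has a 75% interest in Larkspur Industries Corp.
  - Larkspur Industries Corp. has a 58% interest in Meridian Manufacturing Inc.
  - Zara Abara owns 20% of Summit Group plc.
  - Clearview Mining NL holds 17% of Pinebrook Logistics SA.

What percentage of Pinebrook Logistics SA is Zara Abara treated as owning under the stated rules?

Chain via Summit Group plc → Clearview Mining NL (R1): 20% × 93% × 17% = 3.162% of Pinebrook Logistics SA.
Chain via Larkspur Industries Corp. → Meridian Manufacturing Inc. (R1): 75% × 58% × 33% = 14.355% of Pinebrook Logistics SA.
Direct interest in Pinebrook Logistics SA: 35%.
Aggregating (R2): 3.162% + 14.355% + 35% = 52.517%.

52.517%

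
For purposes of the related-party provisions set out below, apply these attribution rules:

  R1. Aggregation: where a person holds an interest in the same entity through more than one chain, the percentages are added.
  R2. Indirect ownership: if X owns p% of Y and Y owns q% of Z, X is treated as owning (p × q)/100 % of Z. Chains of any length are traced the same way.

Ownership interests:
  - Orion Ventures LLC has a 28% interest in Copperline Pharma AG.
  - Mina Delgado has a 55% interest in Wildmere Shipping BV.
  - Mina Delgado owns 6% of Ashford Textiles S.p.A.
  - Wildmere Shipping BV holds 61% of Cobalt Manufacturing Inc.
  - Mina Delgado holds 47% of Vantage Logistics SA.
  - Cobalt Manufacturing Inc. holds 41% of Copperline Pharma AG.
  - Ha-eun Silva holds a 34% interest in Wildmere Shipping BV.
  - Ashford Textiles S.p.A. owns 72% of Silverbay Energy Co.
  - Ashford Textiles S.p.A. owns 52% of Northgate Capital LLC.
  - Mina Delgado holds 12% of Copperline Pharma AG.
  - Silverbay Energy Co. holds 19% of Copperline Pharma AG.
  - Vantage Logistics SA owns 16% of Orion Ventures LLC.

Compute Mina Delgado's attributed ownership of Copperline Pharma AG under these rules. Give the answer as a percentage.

28.6819%

Chain via Vantage Logistics SA → Orion Ventures LLC (R2): 47% × 16% × 28% = 2.1056% of Copperline Pharma AG.
Chain via Wildmere Shipping BV → Cobalt Manufacturing Inc. (R2): 55% × 61% × 41% = 13.7555% of Copperline Pharma AG.
Chain via Ashford Textiles S.p.A. → Silverbay Energy Co. (R2): 6% × 72% × 19% = 0.8208% of Copperline Pharma AG.
Direct interest in Copperline Pharma AG: 12%.
Aggregating (R1): 2.1056% + 13.7555% + 0.8208% + 12% = 28.6819%.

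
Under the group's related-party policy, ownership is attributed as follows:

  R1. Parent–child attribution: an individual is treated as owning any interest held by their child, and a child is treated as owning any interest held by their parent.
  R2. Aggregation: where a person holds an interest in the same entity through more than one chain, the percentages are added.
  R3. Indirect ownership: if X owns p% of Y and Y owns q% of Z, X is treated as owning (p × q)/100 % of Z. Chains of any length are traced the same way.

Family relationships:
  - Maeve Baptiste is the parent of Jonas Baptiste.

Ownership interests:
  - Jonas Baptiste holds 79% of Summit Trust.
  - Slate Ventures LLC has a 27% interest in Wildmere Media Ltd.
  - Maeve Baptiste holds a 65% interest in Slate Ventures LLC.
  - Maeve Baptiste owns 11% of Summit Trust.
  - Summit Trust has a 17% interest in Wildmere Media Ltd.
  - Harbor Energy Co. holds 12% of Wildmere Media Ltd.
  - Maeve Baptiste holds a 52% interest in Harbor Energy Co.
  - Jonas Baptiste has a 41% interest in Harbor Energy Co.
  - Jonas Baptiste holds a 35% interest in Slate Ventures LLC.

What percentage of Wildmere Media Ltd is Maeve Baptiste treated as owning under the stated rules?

By parent–child attribution (R1), Maeve Baptiste is treated as also owning Jonas Baptiste's interest in Slate Ventures LLC, giving 65% + 35% = 100%.
By parent–child attribution (R1), Maeve Baptiste is treated as also owning Jonas Baptiste's interest in Harbor Energy Co, giving 52% + 41% = 93%.
By parent–child attribution (R1), Maeve Baptiste is treated as also owning Jonas Baptiste's interest in Summit Trust, giving 11% + 79% = 90%.
Chain via Slate Ventures LLC (R3): 100% × 27% = 27% of Wildmere Media Ltd.
Chain via Harbor Energy Co. (R3): 93% × 12% = 11.16% of Wildmere Media Ltd.
Chain via Summit Trust (R3): 90% × 17% = 15.3% of Wildmere Media Ltd.
Aggregating (R2): 27% + 11.16% + 15.3% = 53.46%.

53.46%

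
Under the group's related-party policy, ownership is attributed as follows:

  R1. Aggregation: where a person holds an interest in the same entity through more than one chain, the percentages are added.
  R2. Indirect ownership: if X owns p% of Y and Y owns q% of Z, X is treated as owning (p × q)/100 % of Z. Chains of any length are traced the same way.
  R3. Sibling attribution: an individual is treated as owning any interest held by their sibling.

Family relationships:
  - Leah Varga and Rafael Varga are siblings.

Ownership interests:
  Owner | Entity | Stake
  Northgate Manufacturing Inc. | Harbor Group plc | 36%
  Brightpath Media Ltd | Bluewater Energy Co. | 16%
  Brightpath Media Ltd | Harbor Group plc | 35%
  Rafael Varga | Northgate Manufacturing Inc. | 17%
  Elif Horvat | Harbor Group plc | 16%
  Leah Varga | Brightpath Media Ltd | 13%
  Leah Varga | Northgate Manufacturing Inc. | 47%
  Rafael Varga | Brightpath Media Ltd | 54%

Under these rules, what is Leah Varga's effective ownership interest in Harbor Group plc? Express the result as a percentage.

By sibling attribution (R3), Leah Varga is treated as also owning Rafael Varga's interest in Brightpath Media Ltd, giving 13% + 54% = 67%.
By sibling attribution (R3), Leah Varga is treated as also owning Rafael Varga's interest in Northgate Manufacturing Inc, giving 47% + 17% = 64%.
Chain via Brightpath Media Ltd (R2): 67% × 35% = 23.45% of Harbor Group plc.
Chain via Northgate Manufacturing Inc. (R2): 64% × 36% = 23.04% of Harbor Group plc.
Aggregating (R1): 23.45% + 23.04% = 46.49%.

46.49%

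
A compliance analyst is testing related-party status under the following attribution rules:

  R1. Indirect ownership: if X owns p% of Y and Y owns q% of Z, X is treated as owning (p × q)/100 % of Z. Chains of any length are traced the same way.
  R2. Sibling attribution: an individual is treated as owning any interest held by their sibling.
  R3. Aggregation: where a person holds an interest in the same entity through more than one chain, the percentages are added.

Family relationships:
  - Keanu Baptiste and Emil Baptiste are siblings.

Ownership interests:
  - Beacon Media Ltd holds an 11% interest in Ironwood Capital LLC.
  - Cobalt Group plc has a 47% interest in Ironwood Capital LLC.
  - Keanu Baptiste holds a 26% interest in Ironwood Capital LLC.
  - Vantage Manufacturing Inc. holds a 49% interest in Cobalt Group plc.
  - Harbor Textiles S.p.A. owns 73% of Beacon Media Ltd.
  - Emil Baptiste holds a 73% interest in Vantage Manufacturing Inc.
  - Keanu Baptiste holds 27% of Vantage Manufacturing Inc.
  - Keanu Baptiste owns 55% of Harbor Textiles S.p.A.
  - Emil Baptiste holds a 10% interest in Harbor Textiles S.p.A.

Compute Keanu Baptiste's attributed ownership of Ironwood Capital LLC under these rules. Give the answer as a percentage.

54.2495%

By sibling attribution (R2), Keanu Baptiste is treated as also owning Emil Baptiste's interest in Harbor Textiles S.p.A, giving 55% + 10% = 65%.
By sibling attribution (R2), Keanu Baptiste is treated as also owning Emil Baptiste's interest in Vantage Manufacturing Inc, giving 27% + 73% = 100%.
Chain via Harbor Textiles S.p.A. → Beacon Media Ltd (R1): 65% × 73% × 11% = 5.2195% of Ironwood Capital LLC.
Chain via Vantage Manufacturing Inc. → Cobalt Group plc (R1): 100% × 49% × 47% = 23.03% of Ironwood Capital LLC.
Direct interest in Ironwood Capital LLC: 26%.
Aggregating (R3): 5.2195% + 23.03% + 26% = 54.2495%.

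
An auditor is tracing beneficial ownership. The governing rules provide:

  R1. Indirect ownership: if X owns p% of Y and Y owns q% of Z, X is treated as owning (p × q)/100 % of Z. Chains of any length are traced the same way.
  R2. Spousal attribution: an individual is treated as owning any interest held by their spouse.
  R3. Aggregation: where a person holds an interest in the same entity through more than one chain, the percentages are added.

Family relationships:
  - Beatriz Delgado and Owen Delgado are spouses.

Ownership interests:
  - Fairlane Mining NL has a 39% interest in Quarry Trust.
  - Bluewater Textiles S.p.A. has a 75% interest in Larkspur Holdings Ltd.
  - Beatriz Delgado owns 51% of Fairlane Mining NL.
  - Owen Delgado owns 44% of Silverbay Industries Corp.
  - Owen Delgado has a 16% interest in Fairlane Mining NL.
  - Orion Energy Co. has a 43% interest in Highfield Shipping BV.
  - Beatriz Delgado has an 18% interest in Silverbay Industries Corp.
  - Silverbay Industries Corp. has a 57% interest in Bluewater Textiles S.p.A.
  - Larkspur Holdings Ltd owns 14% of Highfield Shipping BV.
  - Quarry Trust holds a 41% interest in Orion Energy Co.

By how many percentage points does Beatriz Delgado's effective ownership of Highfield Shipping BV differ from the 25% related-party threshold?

16.682581

By spousal attribution (R2), Beatriz Delgado is treated as also owning Owen Delgado's interest in Silverbay Industries Corp, giving 18% + 44% = 62%.
By spousal attribution (R2), Beatriz Delgado is treated as also owning Owen Delgado's interest in Fairlane Mining NL, giving 51% + 16% = 67%.
Chain via Silverbay Industries Corp. → Bluewater Textiles S.p.A. → Larkspur Holdings Ltd (R1): 62% × 57% × 75% × 14% = 3.7107% of Highfield Shipping BV.
Chain via Fairlane Mining NL → Quarry Trust → Orion Energy Co. (R1): 67% × 39% × 41% × 43% = 4.606719% of Highfield Shipping BV.
Aggregating (R3): 3.7107% + 4.606719% = 8.317419%.
8.317419% falls short of the 25% threshold by 16.682581 percentage points.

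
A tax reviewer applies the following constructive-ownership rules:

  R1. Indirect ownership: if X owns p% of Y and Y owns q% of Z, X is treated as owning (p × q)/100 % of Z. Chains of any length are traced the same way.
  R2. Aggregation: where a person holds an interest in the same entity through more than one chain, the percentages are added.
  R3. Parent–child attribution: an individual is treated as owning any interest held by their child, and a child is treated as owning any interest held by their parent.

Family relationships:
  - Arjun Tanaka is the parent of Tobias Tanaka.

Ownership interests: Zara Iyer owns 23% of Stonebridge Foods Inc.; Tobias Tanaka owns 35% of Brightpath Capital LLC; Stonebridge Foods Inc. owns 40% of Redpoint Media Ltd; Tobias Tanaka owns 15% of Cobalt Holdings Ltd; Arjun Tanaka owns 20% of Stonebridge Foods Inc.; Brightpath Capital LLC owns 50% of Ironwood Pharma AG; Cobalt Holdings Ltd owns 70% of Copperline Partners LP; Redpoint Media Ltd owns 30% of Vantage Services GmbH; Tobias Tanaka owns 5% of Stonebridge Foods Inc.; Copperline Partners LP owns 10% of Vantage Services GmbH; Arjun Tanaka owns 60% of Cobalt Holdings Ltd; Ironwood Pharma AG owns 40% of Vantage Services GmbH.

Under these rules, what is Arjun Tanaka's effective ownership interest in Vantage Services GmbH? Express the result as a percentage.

By parent–child attribution (R3), Arjun Tanaka is treated as also owning Tobias Tanaka's interest in Stonebridge Foods Inc, giving 20% + 5% = 25%.
By parent–child attribution (R3), Arjun Tanaka is treated as also owning Tobias Tanaka's interest in Cobalt Holdings Ltd, giving 60% + 15% = 75%.
By parent–child attribution (R3), Arjun Tanaka is treated as owning Tobias Tanaka's 35% interest in Brightpath Capital LLC.
Chain via Stonebridge Foods Inc. → Redpoint Media Ltd (R1): 25% × 40% × 30% = 3% of Vantage Services GmbH.
Chain via Cobalt Holdings Ltd → Copperline Partners LP (R1): 75% × 70% × 10% = 5.25% of Vantage Services GmbH.
Chain via Brightpath Capital LLC → Ironwood Pharma AG (R1): 35% × 50% × 40% = 7% of Vantage Services GmbH.
Aggregating (R2): 3% + 5.25% + 7% = 15.25%.

15.25%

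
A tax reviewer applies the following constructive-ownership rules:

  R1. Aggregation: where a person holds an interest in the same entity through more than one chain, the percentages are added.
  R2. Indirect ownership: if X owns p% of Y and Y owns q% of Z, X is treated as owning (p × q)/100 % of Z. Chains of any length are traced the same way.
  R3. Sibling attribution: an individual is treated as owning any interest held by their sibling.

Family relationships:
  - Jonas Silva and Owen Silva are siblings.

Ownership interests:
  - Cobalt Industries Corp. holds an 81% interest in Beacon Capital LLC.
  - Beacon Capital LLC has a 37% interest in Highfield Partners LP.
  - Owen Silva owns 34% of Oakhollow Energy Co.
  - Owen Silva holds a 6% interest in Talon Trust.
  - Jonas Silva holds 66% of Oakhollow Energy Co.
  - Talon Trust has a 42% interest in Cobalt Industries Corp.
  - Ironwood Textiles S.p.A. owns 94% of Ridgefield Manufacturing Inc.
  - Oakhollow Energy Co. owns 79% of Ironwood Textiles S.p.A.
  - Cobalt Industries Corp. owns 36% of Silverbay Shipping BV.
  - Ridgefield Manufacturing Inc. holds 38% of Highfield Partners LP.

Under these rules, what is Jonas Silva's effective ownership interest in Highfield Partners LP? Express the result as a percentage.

By sibling attribution (R3), Jonas Silva is treated as also owning Owen Silva's interest in Oakhollow Energy Co, giving 66% + 34% = 100%.
By sibling attribution (R3), Jonas Silva is treated as owning Owen Silva's 6% interest in Talon Trust.
Chain via Oakhollow Energy Co. → Ironwood Textiles S.p.A. → Ridgefield Manufacturing Inc. (R2): 100% × 79% × 94% × 38% = 28.2188% of Highfield Partners LP.
Chain via Talon Trust → Cobalt Industries Corp. → Beacon Capital LLC (R2): 6% × 42% × 81% × 37% = 0.755244% of Highfield Partners LP.
Aggregating (R1): 28.2188% + 0.755244% = 28.974044%.

28.974044%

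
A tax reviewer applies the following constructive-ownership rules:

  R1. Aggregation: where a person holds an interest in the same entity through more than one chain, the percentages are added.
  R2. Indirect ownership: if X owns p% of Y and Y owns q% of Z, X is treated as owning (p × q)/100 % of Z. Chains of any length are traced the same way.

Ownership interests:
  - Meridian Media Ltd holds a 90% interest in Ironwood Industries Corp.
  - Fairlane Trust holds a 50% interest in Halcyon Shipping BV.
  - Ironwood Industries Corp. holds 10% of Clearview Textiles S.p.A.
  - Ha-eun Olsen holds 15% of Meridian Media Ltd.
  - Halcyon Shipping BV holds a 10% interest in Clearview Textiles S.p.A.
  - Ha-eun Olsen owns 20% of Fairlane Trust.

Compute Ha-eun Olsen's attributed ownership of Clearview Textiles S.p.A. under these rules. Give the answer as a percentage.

Chain via Fairlane Trust → Halcyon Shipping BV (R2): 20% × 50% × 10% = 1% of Clearview Textiles S.p.A.
Chain via Meridian Media Ltd → Ironwood Industries Corp. (R2): 15% × 90% × 10% = 1.35% of Clearview Textiles S.p.A.
Aggregating (R1): 1% + 1.35% = 2.35%.

2.35%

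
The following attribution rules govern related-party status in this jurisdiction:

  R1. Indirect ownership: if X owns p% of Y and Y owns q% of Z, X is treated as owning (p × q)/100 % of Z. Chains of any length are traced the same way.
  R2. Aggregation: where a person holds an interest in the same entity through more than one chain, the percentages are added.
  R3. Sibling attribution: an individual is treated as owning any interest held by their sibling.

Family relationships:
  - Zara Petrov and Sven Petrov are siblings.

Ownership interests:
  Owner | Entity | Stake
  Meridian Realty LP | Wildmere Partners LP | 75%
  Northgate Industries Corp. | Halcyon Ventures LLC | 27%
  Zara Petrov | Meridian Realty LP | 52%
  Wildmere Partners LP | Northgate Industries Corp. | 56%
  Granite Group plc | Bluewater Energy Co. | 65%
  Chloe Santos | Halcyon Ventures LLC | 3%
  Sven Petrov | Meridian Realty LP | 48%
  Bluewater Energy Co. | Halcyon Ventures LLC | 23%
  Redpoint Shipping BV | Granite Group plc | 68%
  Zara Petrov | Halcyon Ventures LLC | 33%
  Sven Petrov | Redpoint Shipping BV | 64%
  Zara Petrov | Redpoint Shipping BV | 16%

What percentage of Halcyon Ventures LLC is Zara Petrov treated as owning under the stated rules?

52.4728%

By sibling attribution (R3), Zara Petrov is treated as also owning Sven Petrov's interest in Meridian Realty LP, giving 52% + 48% = 100%.
By sibling attribution (R3), Zara Petrov is treated as also owning Sven Petrov's interest in Redpoint Shipping BV, giving 16% + 64% = 80%.
Chain via Meridian Realty LP → Wildmere Partners LP → Northgate Industries Corp. (R1): 100% × 75% × 56% × 27% = 11.34% of Halcyon Ventures LLC.
Chain via Redpoint Shipping BV → Granite Group plc → Bluewater Energy Co. (R1): 80% × 68% × 65% × 23% = 8.1328% of Halcyon Ventures LLC.
Direct interest in Halcyon Ventures LLC: 33%.
Aggregating (R2): 11.34% + 8.1328% + 33% = 52.4728%.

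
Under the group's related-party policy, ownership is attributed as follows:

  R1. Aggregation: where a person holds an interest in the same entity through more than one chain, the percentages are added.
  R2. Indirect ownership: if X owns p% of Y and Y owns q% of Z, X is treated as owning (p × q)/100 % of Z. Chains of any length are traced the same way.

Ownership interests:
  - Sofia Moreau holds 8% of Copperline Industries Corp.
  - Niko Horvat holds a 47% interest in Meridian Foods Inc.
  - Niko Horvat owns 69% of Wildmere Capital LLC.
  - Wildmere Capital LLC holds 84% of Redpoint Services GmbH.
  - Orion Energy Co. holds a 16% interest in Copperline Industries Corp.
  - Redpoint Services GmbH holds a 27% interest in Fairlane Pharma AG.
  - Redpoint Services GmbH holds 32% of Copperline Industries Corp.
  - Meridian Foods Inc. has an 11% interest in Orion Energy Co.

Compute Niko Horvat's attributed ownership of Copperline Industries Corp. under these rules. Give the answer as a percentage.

Chain via Wildmere Capital LLC → Redpoint Services GmbH (R2): 69% × 84% × 32% = 18.5472% of Copperline Industries Corp.
Chain via Meridian Foods Inc. → Orion Energy Co. (R2): 47% × 11% × 16% = 0.8272% of Copperline Industries Corp.
Aggregating (R1): 18.5472% + 0.8272% = 19.3744%.

19.3744%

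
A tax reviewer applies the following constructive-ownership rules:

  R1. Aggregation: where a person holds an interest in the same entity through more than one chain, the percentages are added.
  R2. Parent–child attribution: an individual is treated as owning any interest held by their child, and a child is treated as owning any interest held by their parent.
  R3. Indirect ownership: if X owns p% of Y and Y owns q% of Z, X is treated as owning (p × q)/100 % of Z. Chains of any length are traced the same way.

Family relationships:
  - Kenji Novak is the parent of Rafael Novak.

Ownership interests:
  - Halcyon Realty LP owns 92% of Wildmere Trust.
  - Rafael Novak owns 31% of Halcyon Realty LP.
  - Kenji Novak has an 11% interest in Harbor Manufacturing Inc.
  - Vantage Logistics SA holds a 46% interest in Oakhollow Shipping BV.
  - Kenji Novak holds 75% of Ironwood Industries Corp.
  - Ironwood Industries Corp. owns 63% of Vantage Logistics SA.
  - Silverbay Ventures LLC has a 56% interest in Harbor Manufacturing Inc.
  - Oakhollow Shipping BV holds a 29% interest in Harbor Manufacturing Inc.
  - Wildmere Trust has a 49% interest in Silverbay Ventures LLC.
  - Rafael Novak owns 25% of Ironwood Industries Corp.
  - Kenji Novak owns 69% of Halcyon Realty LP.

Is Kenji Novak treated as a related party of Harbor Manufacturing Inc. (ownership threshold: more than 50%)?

By parent–child attribution (R2), Kenji Novak is treated as also owning Rafael Novak's interest in Ironwood Industries Corp, giving 75% + 25% = 100%.
By parent–child attribution (R2), Kenji Novak is treated as also owning Rafael Novak's interest in Halcyon Realty LP, giving 69% + 31% = 100%.
Chain via Ironwood Industries Corp. → Vantage Logistics SA → Oakhollow Shipping BV (R3): 100% × 63% × 46% × 29% = 8.4042% of Harbor Manufacturing Inc.
Chain via Halcyon Realty LP → Wildmere Trust → Silverbay Ventures LLC (R3): 100% × 92% × 49% × 56% = 25.2448% of Harbor Manufacturing Inc.
Direct interest in Harbor Manufacturing Inc: 11%.
Aggregating (R1): 8.4042% + 25.2448% + 11% = 44.649%.
44.649% does not exceed the 50% threshold, so Kenji is not a related party to Harbor Manufacturing Inc.

No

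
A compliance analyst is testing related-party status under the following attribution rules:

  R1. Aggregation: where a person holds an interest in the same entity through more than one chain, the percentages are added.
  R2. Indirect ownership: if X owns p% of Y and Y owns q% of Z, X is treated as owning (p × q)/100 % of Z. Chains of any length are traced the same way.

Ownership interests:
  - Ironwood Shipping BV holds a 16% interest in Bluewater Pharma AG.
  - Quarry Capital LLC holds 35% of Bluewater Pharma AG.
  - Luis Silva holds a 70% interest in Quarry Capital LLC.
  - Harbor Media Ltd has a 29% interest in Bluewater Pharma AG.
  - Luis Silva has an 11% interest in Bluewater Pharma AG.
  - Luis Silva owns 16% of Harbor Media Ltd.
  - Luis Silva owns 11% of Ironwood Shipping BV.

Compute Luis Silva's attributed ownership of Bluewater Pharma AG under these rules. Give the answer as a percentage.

41.9%

Chain via Ironwood Shipping BV (R2): 11% × 16% = 1.76% of Bluewater Pharma AG.
Chain via Harbor Media Ltd (R2): 16% × 29% = 4.64% of Bluewater Pharma AG.
Chain via Quarry Capital LLC (R2): 70% × 35% = 24.5% of Bluewater Pharma AG.
Direct interest in Bluewater Pharma AG: 11%.
Aggregating (R1): 1.76% + 4.64% + 24.5% + 11% = 41.9%.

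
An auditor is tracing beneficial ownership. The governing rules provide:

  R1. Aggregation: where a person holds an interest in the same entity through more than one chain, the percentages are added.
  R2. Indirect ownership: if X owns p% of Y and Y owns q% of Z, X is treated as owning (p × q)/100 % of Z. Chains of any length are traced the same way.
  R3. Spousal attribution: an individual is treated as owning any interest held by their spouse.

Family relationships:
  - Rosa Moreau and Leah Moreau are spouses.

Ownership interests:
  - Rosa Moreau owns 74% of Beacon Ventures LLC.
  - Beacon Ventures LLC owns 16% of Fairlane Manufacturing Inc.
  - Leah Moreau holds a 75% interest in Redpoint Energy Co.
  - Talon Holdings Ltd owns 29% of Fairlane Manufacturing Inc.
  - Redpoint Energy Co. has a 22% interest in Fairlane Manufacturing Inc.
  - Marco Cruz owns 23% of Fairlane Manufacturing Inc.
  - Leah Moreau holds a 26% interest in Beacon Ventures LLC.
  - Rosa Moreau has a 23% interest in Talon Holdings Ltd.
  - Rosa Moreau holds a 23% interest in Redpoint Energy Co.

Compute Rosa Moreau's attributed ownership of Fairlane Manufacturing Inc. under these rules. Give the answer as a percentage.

By spousal attribution (R3), Rosa Moreau is treated as also owning Leah Moreau's interest in Redpoint Energy Co, giving 23% + 75% = 98%.
By spousal attribution (R3), Rosa Moreau is treated as also owning Leah Moreau's interest in Beacon Ventures LLC, giving 74% + 26% = 100%.
Chain via Talon Holdings Ltd (R2): 23% × 29% = 6.67% of Fairlane Manufacturing Inc.
Chain via Redpoint Energy Co. (R2): 98% × 22% = 21.56% of Fairlane Manufacturing Inc.
Chain via Beacon Ventures LLC (R2): 100% × 16% = 16% of Fairlane Manufacturing Inc.
Aggregating (R1): 6.67% + 21.56% + 16% = 44.23%.

44.23%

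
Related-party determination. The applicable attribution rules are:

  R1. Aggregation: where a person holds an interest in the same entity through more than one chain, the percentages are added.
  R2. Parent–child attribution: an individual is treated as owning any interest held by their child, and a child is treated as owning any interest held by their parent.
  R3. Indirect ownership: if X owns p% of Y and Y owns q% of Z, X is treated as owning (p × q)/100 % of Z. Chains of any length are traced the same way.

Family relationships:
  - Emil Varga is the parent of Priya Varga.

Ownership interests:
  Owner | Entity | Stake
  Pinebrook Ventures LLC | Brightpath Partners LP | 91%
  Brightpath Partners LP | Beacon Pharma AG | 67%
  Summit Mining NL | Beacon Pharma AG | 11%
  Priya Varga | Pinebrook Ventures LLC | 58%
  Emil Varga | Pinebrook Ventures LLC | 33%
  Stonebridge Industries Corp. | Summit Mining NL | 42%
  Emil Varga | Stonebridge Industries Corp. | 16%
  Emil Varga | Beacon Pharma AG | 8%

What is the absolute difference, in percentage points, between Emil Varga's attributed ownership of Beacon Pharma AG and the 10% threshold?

By parent–child attribution (R2), Emil Varga is treated as also owning Priya Varga's interest in Pinebrook Ventures LLC, giving 33% + 58% = 91%.
Chain via Stonebridge Industries Corp. → Summit Mining NL (R3): 16% × 42% × 11% = 0.7392% of Beacon Pharma AG.
Chain via Pinebrook Ventures LLC → Brightpath Partners LP (R3): 91% × 91% × 67% = 55.4827% of Beacon Pharma AG.
Direct interest in Beacon Pharma AG: 8%.
Aggregating (R1): 0.7392% + 55.4827% + 8% = 64.2219%.
64.2219% exceeds the 10% threshold by 54.2219 percentage points.

54.2219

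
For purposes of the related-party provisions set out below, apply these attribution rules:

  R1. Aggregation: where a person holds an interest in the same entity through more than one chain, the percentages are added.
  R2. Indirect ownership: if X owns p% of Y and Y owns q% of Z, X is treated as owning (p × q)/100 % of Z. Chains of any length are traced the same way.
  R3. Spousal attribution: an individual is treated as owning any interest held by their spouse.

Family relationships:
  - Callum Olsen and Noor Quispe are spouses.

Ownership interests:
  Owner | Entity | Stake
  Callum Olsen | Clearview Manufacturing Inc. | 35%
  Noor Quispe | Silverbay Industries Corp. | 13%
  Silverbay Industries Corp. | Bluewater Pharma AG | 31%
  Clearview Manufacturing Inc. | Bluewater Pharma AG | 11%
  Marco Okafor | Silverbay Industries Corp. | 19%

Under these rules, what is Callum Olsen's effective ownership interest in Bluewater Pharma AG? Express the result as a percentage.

7.88%

By spousal attribution (R3), Callum Olsen is treated as owning Noor Quispe's 13% interest in Silverbay Industries Corp.
Chain via Clearview Manufacturing Inc. (R2): 35% × 11% = 3.85% of Bluewater Pharma AG.
Chain via Silverbay Industries Corp. (R2): 13% × 31% = 4.03% of Bluewater Pharma AG.
Aggregating (R1): 3.85% + 4.03% = 7.88%.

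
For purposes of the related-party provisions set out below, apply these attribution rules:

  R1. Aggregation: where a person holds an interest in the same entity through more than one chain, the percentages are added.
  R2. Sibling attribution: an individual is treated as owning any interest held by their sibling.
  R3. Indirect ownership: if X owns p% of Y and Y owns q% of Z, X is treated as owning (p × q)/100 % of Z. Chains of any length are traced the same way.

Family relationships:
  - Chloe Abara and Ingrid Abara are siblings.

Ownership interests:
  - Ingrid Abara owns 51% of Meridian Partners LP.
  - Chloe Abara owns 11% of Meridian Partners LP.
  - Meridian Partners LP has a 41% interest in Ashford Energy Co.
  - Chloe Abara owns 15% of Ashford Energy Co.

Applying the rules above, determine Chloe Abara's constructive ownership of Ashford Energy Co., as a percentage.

40.42%

By sibling attribution (R2), Chloe Abara is treated as also owning Ingrid Abara's interest in Meridian Partners LP, giving 11% + 51% = 62%.
Chain via Meridian Partners LP (R3): 62% × 41% = 25.42% of Ashford Energy Co.
Direct interest in Ashford Energy Co: 15%.
Aggregating (R1): 25.42% + 15% = 40.42%.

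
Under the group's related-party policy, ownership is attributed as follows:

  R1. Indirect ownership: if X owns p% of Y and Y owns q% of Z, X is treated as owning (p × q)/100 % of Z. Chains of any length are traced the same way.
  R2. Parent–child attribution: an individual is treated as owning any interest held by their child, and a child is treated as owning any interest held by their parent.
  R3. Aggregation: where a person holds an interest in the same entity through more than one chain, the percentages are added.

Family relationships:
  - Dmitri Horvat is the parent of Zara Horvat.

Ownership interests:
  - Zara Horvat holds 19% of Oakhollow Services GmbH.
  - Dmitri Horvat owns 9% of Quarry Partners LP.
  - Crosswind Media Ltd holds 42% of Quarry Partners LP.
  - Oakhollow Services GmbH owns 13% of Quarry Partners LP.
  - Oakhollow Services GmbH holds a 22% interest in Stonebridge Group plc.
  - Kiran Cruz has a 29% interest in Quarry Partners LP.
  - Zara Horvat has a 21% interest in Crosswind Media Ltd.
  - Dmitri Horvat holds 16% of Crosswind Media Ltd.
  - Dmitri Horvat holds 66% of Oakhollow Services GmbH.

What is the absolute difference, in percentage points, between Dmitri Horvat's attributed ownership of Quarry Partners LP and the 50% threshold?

By parent–child attribution (R2), Dmitri Horvat is treated as also owning Zara Horvat's interest in Oakhollow Services GmbH, giving 66% + 19% = 85%.
By parent–child attribution (R2), Dmitri Horvat is treated as also owning Zara Horvat's interest in Crosswind Media Ltd, giving 16% + 21% = 37%.
Chain via Oakhollow Services GmbH (R1): 85% × 13% = 11.05% of Quarry Partners LP.
Chain via Crosswind Media Ltd (R1): 37% × 42% = 15.54% of Quarry Partners LP.
Direct interest in Quarry Partners LP: 9%.
Aggregating (R3): 11.05% + 15.54% + 9% = 35.59%.
35.59% falls short of the 50% threshold by 14.41 percentage points.

14.41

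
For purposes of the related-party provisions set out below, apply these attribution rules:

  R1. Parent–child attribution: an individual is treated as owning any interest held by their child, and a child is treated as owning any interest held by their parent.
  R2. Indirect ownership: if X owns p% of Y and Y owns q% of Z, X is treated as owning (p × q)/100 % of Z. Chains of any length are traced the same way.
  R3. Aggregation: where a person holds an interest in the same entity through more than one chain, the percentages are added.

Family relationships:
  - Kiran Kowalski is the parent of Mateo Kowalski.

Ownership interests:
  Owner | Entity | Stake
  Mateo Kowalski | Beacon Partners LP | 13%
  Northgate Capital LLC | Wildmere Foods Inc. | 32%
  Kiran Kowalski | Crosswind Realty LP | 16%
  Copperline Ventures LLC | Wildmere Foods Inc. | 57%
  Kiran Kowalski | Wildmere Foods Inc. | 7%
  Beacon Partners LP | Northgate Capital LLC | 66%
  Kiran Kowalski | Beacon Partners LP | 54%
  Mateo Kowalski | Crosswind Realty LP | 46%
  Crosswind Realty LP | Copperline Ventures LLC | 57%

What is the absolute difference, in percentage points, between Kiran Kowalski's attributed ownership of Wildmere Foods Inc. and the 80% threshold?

By parent–child attribution (R1), Kiran Kowalski is treated as also owning Mateo Kowalski's interest in Crosswind Realty LP, giving 16% + 46% = 62%.
By parent–child attribution (R1), Kiran Kowalski is treated as also owning Mateo Kowalski's interest in Beacon Partners LP, giving 54% + 13% = 67%.
Chain via Crosswind Realty LP → Copperline Ventures LLC (R2): 62% × 57% × 57% = 20.1438% of Wildmere Foods Inc.
Chain via Beacon Partners LP → Northgate Capital LLC (R2): 67% × 66% × 32% = 14.1504% of Wildmere Foods Inc.
Direct interest in Wildmere Foods Inc: 7%.
Aggregating (R3): 20.1438% + 14.1504% + 7% = 41.2942%.
41.2942% falls short of the 80% threshold by 38.7058 percentage points.

38.7058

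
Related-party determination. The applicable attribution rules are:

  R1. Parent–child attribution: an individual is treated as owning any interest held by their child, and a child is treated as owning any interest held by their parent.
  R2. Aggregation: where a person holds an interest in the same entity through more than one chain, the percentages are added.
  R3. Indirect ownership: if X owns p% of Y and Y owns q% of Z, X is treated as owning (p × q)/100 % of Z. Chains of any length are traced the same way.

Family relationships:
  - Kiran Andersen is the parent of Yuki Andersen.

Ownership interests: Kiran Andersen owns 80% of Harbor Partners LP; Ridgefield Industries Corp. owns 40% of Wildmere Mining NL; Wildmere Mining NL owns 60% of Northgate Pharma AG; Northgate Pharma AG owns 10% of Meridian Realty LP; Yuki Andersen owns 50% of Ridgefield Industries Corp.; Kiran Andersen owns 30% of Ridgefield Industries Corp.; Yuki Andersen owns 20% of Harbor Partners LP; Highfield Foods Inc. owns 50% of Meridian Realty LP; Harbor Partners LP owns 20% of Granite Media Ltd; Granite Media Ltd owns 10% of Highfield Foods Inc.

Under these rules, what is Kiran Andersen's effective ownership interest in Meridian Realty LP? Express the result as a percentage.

2.92%

By parent–child attribution (R1), Kiran Andersen is treated as also owning Yuki Andersen's interest in Ridgefield Industries Corp, giving 30% + 50% = 80%.
By parent–child attribution (R1), Kiran Andersen is treated as also owning Yuki Andersen's interest in Harbor Partners LP, giving 80% + 20% = 100%.
Chain via Ridgefield Industries Corp. → Wildmere Mining NL → Northgate Pharma AG (R3): 80% × 40% × 60% × 10% = 1.92% of Meridian Realty LP.
Chain via Harbor Partners LP → Granite Media Ltd → Highfield Foods Inc. (R3): 100% × 20% × 10% × 50% = 1% of Meridian Realty LP.
Aggregating (R2): 1.92% + 1% = 2.92%.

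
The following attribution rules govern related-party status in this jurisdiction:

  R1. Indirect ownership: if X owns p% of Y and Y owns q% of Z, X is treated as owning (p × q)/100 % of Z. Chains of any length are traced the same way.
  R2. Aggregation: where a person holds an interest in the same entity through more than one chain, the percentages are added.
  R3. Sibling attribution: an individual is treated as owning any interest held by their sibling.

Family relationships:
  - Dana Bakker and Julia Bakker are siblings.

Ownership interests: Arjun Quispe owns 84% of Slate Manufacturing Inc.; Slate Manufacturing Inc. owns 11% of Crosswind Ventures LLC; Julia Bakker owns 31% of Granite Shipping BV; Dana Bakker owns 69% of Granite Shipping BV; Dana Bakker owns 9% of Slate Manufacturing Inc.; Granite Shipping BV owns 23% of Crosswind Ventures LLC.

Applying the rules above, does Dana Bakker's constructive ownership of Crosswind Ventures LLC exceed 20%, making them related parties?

Yes

By sibling attribution (R3), Dana Bakker is treated as also owning Julia Bakker's interest in Granite Shipping BV, giving 69% + 31% = 100%.
Chain via Slate Manufacturing Inc. (R1): 9% × 11% = 0.99% of Crosswind Ventures LLC.
Chain via Granite Shipping BV (R1): 100% × 23% = 23% of Crosswind Ventures LLC.
Aggregating (R2): 0.99% + 23% = 23.99%.
23.99% exceeds the 20% threshold, so Dana is a related party to Crosswind Ventures LLC.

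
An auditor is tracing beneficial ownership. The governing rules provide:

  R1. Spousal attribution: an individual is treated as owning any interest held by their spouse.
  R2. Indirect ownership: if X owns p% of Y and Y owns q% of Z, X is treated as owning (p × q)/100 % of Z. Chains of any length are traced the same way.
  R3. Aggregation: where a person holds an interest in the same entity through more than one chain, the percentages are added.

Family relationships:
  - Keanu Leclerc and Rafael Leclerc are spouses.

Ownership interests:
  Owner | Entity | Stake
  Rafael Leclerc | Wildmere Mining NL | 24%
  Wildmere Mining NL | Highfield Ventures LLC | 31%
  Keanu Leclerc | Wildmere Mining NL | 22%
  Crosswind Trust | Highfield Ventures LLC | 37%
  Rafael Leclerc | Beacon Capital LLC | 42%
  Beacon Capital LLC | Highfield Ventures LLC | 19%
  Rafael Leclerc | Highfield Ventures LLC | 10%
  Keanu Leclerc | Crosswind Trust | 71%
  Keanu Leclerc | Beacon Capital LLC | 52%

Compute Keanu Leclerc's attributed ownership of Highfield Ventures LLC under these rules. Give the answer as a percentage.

By spousal attribution (R1), Keanu Leclerc is treated as also owning Rafael Leclerc's interest in Beacon Capital LLC, giving 52% + 42% = 94%.
By spousal attribution (R1), Keanu Leclerc is treated as also owning Rafael Leclerc's interest in Wildmere Mining NL, giving 22% + 24% = 46%.
By spousal attribution (R1), Keanu Leclerc is treated as owning Rafael Leclerc's 10% interest in Highfield Ventures LLC.
Chain via Beacon Capital LLC (R2): 94% × 19% = 17.86% of Highfield Ventures LLC.
Chain via Crosswind Trust (R2): 71% × 37% = 26.27% of Highfield Ventures LLC.
Chain via Wildmere Mining NL (R2): 46% × 31% = 14.26% of Highfield Ventures LLC.
Direct interest in Highfield Ventures LLC: 10%.
Aggregating (R3): 17.86% + 26.27% + 14.26% + 10% = 68.39%.

68.39%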